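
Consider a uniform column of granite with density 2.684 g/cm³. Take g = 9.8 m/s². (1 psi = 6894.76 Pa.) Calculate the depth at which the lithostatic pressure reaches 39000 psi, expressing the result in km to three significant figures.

10.2 km

h = P/(ρg) = 39000 psi / (2684 kg/m³ × 9.8 m/s²) = 2.689×10^8 Pa / 26303 Pa/m = 10223 m
= 10.223 km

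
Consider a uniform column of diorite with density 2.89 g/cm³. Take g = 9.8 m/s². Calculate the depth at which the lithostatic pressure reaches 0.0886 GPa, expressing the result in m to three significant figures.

3130 m

h = P/(ρg) = 0.0886 GPa / (2890 kg/m³ × 9.8 m/s²) = 8.860×10^7 Pa / 28322 Pa/m = 3128.3 m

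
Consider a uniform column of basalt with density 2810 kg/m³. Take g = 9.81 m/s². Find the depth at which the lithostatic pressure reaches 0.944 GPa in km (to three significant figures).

34.2 km

h = P/(ρg) = 0.944 GPa / (2810 kg/m³ × 9.81 m/s²) = 9.440×10^8 Pa / 27566 Pa/m = 34245 m
= 34.245 km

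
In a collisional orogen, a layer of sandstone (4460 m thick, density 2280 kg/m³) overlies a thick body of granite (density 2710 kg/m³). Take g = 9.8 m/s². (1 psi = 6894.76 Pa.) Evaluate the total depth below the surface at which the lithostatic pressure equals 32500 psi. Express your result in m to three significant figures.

Pressure at base of upper layers: 2280×9.8×4460 = 9.965×10^7 Pa = 14454 psi
Remaining pressure to be supplied by granite: 2.241×10^8 − 9.965×10^7 = 1.244×10^8 Pa
Additional depth in granite = 1.244×10^8 Pa / (2710 kg/m³ × 9.8 m/s²) = 4685.0 m
Total depth = 4460 m + 4685.0 m = 9145.0 m

9150 m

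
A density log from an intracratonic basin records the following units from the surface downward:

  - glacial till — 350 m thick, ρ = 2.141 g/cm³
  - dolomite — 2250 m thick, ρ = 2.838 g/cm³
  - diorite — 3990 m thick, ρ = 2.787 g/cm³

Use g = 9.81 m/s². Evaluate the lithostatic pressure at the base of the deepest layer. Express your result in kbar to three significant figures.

1.79 kbar

glacial till: 2141 kg/m³ × 9.81 m/s² × 350 m = 7.351×10^6 Pa = 0.07351 kbar
dolomite: 2838 kg/m³ × 9.81 m/s² × 2250 m = 6.264×10^7 Pa = 0.6264 kbar
diorite: 2787 kg/m³ × 9.81 m/s² × 3990 m = 1.091×10^8 Pa = 1.091 kbar
Total = 0.07351 + 0.6264 + 1.091 = 1.7908 kbar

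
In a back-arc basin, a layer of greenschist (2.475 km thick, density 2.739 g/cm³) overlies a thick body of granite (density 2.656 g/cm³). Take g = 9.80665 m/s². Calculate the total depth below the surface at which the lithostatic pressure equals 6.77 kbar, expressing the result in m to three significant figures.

25900 m

Pressure at base of upper layers: 2739×9.80665×2475 = 6.648×10^7 Pa = 0.6648 kbar
Remaining pressure to be supplied by granite: 6.770×10^8 − 6.648×10^7 = 6.105×10^8 Pa
Additional depth in granite = 6.105×10^8 Pa / (2656 kg/m³ × 9.80665 m/s²) = 23440 m
Total depth = 2475 m + 23440 m = 25915 m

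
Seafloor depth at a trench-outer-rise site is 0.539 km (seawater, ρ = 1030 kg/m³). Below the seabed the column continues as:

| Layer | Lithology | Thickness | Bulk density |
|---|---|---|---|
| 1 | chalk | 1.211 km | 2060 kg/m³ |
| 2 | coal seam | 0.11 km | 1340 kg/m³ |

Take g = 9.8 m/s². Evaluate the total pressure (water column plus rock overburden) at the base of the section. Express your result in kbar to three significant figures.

seawater: 1030 kg/m³ × 9.8 m/s² × 539 m = 5.441×10^6 Pa = 0.05441 kbar
chalk: 2060 kg/m³ × 9.8 m/s² × 1211 m = 2.445×10^7 Pa = 0.2445 kbar
coal seam: 1340 kg/m³ × 9.8 m/s² × 110 m = 1.445×10^6 Pa = 0.01445 kbar
Total = 0.05441 + 0.2445 + 0.01445 = 0.31333 kbar

0.313 kbar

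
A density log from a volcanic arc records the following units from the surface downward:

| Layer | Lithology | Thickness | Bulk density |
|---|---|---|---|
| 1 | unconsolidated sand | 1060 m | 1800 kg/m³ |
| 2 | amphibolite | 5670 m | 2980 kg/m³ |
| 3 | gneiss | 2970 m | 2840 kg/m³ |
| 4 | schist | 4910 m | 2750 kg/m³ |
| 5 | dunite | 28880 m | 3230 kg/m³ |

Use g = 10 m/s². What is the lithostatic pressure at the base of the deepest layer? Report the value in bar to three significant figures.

13400 bar

unconsolidated sand: 1800 kg/m³ × 10 m/s² × 1060 m = 1.908×10^7 Pa = 190.8 bar
amphibolite: 2980 kg/m³ × 10 m/s² × 5670 m = 1.690×10^8 Pa = 1690 bar
gneiss: 2840 kg/m³ × 10 m/s² × 2970 m = 8.435×10^7 Pa = 843.5 bar
schist: 2750 kg/m³ × 10 m/s² × 4910 m = 1.350×10^8 Pa = 1350 bar
dunite: 3230 kg/m³ × 10 m/s² × 28880 m = 9.328×10^8 Pa = 9328 bar
Total = 190.8 + 1690 + 843.5 + 1350 + 9328 = 13402 bar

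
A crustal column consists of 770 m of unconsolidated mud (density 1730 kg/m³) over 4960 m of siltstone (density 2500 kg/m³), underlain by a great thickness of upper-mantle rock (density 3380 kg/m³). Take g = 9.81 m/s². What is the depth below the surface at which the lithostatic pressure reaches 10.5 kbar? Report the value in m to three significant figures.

33300 m

Pressure at base of upper layers: 1730×9.81×770 + 2500×9.81×4960 = 1.347×10^8 Pa = 1.347 kbar
Remaining pressure to be supplied by upper-mantle rock: 1.050×10^9 − 1.347×10^8 = 9.153×10^8 Pa
Additional depth in upper-mantle rock = 9.153×10^8 Pa / (3380 kg/m³ × 9.81 m/s²) = 27604 m
Total depth = 5730 m + 27604 m = 33334 m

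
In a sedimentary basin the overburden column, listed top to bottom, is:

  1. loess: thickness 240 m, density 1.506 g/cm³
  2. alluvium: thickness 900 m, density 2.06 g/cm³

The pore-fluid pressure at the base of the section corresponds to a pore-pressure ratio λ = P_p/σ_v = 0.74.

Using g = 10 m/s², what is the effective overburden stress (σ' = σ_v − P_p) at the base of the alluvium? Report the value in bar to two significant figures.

58 bar

Overburden (lithostatic) stress σ_v:
loess: 1506 kg/m³ × 10 m/s² × 240 m = 3.614×10^6 Pa = 3.614 MPa
alluvium: 2060 kg/m³ × 10 m/s² × 900 m = 1.854×10^7 Pa = 18.54 MPa
Total = 3.614 + 18.54 = 22.154 MPa
Pore pressure P_p = λ·σ_v = 0.74 × 22.15 MPa = 16.39 MPa
Effective stress σ' = σ_v − P_p = 22.15 − 16.39 = 5.7601 MPa = 57.601 bar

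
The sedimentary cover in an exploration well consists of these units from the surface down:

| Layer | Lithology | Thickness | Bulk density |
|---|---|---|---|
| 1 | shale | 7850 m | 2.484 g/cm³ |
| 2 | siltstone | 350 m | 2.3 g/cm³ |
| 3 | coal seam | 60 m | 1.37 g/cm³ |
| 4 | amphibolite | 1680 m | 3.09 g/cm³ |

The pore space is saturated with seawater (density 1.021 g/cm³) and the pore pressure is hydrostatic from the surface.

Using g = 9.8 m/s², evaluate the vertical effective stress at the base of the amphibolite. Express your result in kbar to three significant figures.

1.51 kbar

Overburden (lithostatic) stress σ_v:
shale: 2484 kg/m³ × 9.8 m/s² × 7850 m = 1.911×10^8 Pa = 191.1 MPa
siltstone: 2300 kg/m³ × 9.8 m/s² × 350 m = 7.889×10^6 Pa = 7.889 MPa
coal seam: 1370 kg/m³ × 9.8 m/s² × 60 m = 8.056×10^5 Pa = 0.8056 MPa
amphibolite: 3090 kg/m³ × 9.8 m/s² × 1680 m = 5.087×10^7 Pa = 50.87 MPa
Total = 191.1 + 7.889 + 0.8056 + 50.87 = 250.66 MPa
Pore pressure P_p = 1021 kg/m³ × 9.8 m/s² × 9940 m = 9.946×10^7 Pa = 99.46 MPa
Effective stress σ' = σ_v − P_p = 250.7 − 99.46 = 151.20 MPa = 1.5120 kbar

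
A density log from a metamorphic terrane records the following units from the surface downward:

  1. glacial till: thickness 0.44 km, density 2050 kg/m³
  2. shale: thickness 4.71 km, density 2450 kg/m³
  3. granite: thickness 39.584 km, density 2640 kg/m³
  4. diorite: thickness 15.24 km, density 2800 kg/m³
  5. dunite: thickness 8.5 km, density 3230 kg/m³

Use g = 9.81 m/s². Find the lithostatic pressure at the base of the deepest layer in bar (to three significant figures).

18400 bar

glacial till: 2050 kg/m³ × 9.81 m/s² × 440 m = 8.849×10^6 Pa = 88.49 bar
shale: 2450 kg/m³ × 9.81 m/s² × 4710 m = 1.132×10^8 Pa = 1132 bar
granite: 2640 kg/m³ × 9.81 m/s² × 39584 m = 1.025×10^9 Pa = 10252 bar
diorite: 2800 kg/m³ × 9.81 m/s² × 15240 m = 4.186×10^8 Pa = 4186 bar
dunite: 3230 kg/m³ × 9.81 m/s² × 8500 m = 2.693×10^8 Pa = 2693 bar
Total = 88.49 + 1132 + 10252 + 4186 + 2693 = 18352 bar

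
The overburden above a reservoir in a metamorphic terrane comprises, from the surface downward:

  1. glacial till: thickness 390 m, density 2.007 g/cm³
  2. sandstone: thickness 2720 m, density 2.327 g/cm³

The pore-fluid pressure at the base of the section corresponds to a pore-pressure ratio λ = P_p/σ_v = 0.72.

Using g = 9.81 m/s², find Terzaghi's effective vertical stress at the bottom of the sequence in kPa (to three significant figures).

Overburden (lithostatic) stress σ_v:
glacial till: 2007 kg/m³ × 9.81 m/s² × 390 m = 7.679×10^6 Pa = 7.679 MPa
sandstone: 2327 kg/m³ × 9.81 m/s² × 2720 m = 6.209×10^7 Pa = 62.09 MPa
Total = 7.679 + 62.09 = 69.770 MPa
Pore pressure P_p = λ·σ_v = 0.72 × 69.77 MPa = 50.23 MPa
Effective stress σ' = σ_v − P_p = 69.77 − 50.23 = 19.536 MPa = 19536 kPa

19500 kPa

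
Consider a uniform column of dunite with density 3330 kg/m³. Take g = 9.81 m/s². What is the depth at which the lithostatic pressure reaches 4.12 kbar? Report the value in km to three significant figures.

12.6 km

h = P/(ρg) = 4.12 kbar / (3330 kg/m³ × 9.81 m/s²) = 4.120×10^8 Pa / 32667 Pa/m = 12612 m
= 12.612 km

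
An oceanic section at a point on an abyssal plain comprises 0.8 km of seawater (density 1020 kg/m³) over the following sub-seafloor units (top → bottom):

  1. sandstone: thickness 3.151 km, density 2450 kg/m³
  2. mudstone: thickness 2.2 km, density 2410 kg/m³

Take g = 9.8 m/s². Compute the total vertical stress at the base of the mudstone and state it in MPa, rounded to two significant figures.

seawater: 1020 kg/m³ × 9.8 m/s² × 800 m = 7.997×10^6 Pa = 7.997 MPa
sandstone: 2450 kg/m³ × 9.8 m/s² × 3151 m = 7.566×10^7 Pa = 75.66 MPa
mudstone: 2410 kg/m³ × 9.8 m/s² × 2200 m = 5.196×10^7 Pa = 51.96 MPa
Total = 7.997 + 75.66 + 51.96 = 135.61 MPa

140 MPa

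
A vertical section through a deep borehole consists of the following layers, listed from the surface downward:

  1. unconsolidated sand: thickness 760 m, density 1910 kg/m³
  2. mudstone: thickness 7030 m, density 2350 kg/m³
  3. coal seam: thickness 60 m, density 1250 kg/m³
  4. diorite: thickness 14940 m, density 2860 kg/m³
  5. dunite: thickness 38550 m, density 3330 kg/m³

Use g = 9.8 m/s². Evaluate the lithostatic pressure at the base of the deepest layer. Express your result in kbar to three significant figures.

18.5 kbar

unconsolidated sand: 1910 kg/m³ × 9.8 m/s² × 760 m = 1.423×10^7 Pa = 0.1423 kbar
mudstone: 2350 kg/m³ × 9.8 m/s² × 7030 m = 1.619×10^8 Pa = 1.619 kbar
coal seam: 1250 kg/m³ × 9.8 m/s² × 60 m = 7.350×10^5 Pa = 7.350×10^-3 kbar
diorite: 2860 kg/m³ × 9.8 m/s² × 14940 m = 4.187×10^8 Pa = 4.187 kbar
dunite: 3330 kg/m³ × 9.8 m/s² × 38550 m = 1.258×10^9 Pa = 12.58 kbar
Total = 0.1423 + 1.619 + 7.350×10^-3 + 4.187 + 12.58 = 18.536 kbar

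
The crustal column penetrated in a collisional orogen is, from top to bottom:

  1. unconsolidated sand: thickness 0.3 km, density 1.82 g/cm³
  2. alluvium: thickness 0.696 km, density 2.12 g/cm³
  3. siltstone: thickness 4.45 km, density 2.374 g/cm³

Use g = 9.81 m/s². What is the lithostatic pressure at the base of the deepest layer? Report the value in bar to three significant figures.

unconsolidated sand: 1820 kg/m³ × 9.81 m/s² × 300 m = 5.356×10^6 Pa = 53.56 bar
alluvium: 2120 kg/m³ × 9.81 m/s² × 696 m = 1.447×10^7 Pa = 144.7 bar
siltstone: 2374 kg/m³ × 9.81 m/s² × 4450 m = 1.036×10^8 Pa = 1036 bar
Total = 53.56 + 144.7 + 1036 = 1234.7 bar

1230 bar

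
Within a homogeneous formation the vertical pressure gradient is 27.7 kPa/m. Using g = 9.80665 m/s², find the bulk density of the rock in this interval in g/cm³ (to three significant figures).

ρ = (dP/dz)/g = 27.7 kPa/m / 9.80665 m/s² = 27700 Pa/m / 9.80665 m/s² = 2824.6 kg/m³
= 2.825 g/cm³

2.82 g/cm³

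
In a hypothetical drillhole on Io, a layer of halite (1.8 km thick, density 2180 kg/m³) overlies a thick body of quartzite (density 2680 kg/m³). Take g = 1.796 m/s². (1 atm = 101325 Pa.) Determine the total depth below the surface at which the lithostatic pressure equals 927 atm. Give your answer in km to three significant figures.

19.9 km

Pressure at base of upper layers: 2180×1.796×1800 = 7.048×10^6 Pa = 69.55 atm
Remaining pressure to be supplied by quartzite: 9.393×10^7 − 7.048×10^6 = 8.688×10^7 Pa
Additional depth in quartzite = 8.688×10^7 Pa / (2680 kg/m³ × 1.796 m/s²) = 18050 m
Total depth = 1800 m + 18050 m = 19850 m
= 19.850 km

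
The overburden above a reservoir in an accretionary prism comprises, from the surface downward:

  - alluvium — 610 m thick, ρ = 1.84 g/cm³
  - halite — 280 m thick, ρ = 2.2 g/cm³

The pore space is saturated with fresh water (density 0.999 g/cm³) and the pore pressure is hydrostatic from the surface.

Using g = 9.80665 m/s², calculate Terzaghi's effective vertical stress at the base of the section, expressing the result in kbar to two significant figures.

Overburden (lithostatic) stress σ_v:
alluvium: 1840 kg/m³ × 9.80665 m/s² × 610 m = 1.101×10^7 Pa = 11.01 MPa
halite: 2200 kg/m³ × 9.80665 m/s² × 280 m = 6.041×10^6 Pa = 6.041 MPa
Total = 11.01 + 6.041 = 17.048 MPa
Pore pressure P_p = 999 kg/m³ × 9.80665 m/s² × 890 m = 8.719×10^6 Pa = 8.719 MPa
Effective stress σ' = σ_v − P_p = 17.05 − 8.719 = 8.3287 MPa = 0.083287 kbar

0.083 kbar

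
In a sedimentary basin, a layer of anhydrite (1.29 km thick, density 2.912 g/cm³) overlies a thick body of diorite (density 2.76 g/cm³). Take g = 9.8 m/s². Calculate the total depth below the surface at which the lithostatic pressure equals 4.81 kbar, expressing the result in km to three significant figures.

Pressure at base of upper layers: 2912×9.8×1290 = 3.681×10^7 Pa = 0.3681 kbar
Remaining pressure to be supplied by diorite: 4.810×10^8 − 3.681×10^7 = 4.442×10^8 Pa
Additional depth in diorite = 4.442×10^8 Pa / (2760 kg/m³ × 9.8 m/s²) = 16422 m
Total depth = 1290 m + 16422 m = 17712 m
= 17.712 km

17.7 km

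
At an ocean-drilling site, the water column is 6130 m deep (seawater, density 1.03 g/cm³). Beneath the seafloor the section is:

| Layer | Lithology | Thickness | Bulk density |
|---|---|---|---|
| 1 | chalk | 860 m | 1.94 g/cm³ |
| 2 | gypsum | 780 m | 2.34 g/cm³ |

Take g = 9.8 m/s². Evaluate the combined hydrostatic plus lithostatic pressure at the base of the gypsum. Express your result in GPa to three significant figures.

0.0961 GPa

seawater: 1030 kg/m³ × 9.8 m/s² × 6130 m = 6.188×10^7 Pa = 0.06188 GPa
chalk: 1940 kg/m³ × 9.8 m/s² × 860 m = 1.635×10^7 Pa = 0.01635 GPa
gypsum: 2340 kg/m³ × 9.8 m/s² × 780 m = 1.789×10^7 Pa = 0.01789 GPa
Total = 0.06188 + 0.01635 + 0.01789 = 0.096114 GPa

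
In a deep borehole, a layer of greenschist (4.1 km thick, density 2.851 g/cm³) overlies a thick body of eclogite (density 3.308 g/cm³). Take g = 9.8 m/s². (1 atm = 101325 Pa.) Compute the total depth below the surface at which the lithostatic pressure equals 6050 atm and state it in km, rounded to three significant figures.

19.5 km

Pressure at base of upper layers: 2851×9.8×4100 = 1.146×10^8 Pa = 1131 atm
Remaining pressure to be supplied by eclogite: 6.130×10^8 − 1.146×10^8 = 4.985×10^8 Pa
Additional depth in eclogite = 4.985×10^8 Pa / (3308 kg/m³ × 9.8 m/s²) = 15376 m
Total depth = 4100 m + 15376 m = 19476 m
= 19.476 km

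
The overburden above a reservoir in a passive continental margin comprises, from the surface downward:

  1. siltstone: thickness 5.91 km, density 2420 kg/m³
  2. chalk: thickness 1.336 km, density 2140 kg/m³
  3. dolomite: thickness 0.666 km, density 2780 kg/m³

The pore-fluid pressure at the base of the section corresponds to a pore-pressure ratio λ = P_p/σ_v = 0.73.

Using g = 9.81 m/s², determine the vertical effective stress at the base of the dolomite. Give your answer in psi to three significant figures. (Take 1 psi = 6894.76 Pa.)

Overburden (lithostatic) stress σ_v:
siltstone: 2420 kg/m³ × 9.81 m/s² × 5910 m = 1.403×10^8 Pa = 140.3 MPa
chalk: 2140 kg/m³ × 9.81 m/s² × 1336 m = 2.805×10^7 Pa = 28.05 MPa
dolomite: 2780 kg/m³ × 9.81 m/s² × 666 m = 1.816×10^7 Pa = 18.16 MPa
Total = 140.3 + 28.05 + 18.16 = 186.51 MPa
Pore pressure P_p = λ·σ_v = 0.73 × 186.5 MPa = 136.2 MPa
Effective stress σ' = σ_v − P_p = 186.5 − 136.2 = 50.359 MPa = 7304.0 psi

7300 psi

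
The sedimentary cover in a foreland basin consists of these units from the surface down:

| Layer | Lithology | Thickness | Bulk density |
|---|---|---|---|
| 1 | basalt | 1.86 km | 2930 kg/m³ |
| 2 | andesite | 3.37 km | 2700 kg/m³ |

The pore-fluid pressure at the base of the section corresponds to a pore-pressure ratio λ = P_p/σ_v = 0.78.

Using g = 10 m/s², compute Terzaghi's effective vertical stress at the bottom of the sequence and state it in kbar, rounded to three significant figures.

0.320 kbar

Overburden (lithostatic) stress σ_v:
basalt: 2930 kg/m³ × 10 m/s² × 1860 m = 5.450×10^7 Pa = 54.50 MPa
andesite: 2700 kg/m³ × 10 m/s² × 3370 m = 9.099×10^7 Pa = 90.99 MPa
Total = 54.50 + 90.99 = 145.49 MPa
Pore pressure P_p = λ·σ_v = 0.78 × 145.5 MPa = 113.5 MPa
Effective stress σ' = σ_v − P_p = 145.5 − 113.5 = 32.007 MPa = 0.32007 kbar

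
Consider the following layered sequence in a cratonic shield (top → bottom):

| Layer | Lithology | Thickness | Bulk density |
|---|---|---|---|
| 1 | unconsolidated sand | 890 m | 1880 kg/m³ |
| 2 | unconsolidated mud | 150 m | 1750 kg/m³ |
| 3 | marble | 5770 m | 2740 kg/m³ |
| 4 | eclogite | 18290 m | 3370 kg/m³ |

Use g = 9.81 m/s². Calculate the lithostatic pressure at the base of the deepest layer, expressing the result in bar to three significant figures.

7790 bar

unconsolidated sand: 1880 kg/m³ × 9.81 m/s² × 890 m = 1.641×10^7 Pa = 164.1 bar
unconsolidated mud: 1750 kg/m³ × 9.81 m/s² × 150 m = 2.575×10^6 Pa = 25.75 bar
marble: 2740 kg/m³ × 9.81 m/s² × 5770 m = 1.551×10^8 Pa = 1551 bar
eclogite: 3370 kg/m³ × 9.81 m/s² × 18290 m = 6.047×10^8 Pa = 6047 bar
Total = 164.1 + 25.75 + 1551 + 6047 = 7787.5 bar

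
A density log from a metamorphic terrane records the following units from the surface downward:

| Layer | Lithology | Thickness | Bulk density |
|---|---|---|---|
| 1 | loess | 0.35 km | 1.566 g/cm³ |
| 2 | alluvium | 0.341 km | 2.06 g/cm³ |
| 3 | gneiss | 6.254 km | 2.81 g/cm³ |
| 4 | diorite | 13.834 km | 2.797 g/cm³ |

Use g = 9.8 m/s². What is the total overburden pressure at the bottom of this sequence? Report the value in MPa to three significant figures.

564 MPa

loess: 1566 kg/m³ × 9.8 m/s² × 350 m = 5.371×10^6 Pa = 5.371 MPa
alluvium: 2060 kg/m³ × 9.8 m/s² × 341 m = 6.884×10^6 Pa = 6.884 MPa
gneiss: 2810 kg/m³ × 9.8 m/s² × 6254 m = 1.722×10^8 Pa = 172.2 MPa
diorite: 2797 kg/m³ × 9.8 m/s² × 13834 m = 3.792×10^8 Pa = 379.2 MPa
Total = 5.371 + 6.884 + 172.2 + 379.2 = 563.68 MPa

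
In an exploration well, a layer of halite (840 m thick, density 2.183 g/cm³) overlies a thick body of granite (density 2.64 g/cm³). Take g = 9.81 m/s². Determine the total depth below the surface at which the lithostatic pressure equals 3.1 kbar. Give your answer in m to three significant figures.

Pressure at base of upper layers: 2183×9.81×840 = 1.799×10^7 Pa = 0.1799 kbar
Remaining pressure to be supplied by granite: 3.100×10^8 − 1.799×10^7 = 2.920×10^8 Pa
Additional depth in granite = 2.920×10^8 Pa / (2640 kg/m³ × 9.81 m/s²) = 11275 m
Total depth = 840 m + 11275 m = 12115 m

12100 m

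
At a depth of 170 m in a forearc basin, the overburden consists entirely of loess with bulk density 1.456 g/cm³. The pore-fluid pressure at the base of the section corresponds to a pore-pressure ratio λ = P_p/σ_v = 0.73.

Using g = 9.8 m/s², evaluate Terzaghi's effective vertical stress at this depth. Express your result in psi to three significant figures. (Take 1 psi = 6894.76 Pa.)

95.0 psi

Overburden (lithostatic) stress σ_v:
loess: 1456 kg/m³ × 9.8 m/s² × 170 m = 2.426×10^6 Pa = 2.426 MPa
Pore pressure P_p = λ·σ_v = 0.73 × 2.426 MPa = 1.771 MPa
Effective stress σ' = σ_v − P_p = 2.426 − 1.771 = 0.65494 MPa = 94.991 psi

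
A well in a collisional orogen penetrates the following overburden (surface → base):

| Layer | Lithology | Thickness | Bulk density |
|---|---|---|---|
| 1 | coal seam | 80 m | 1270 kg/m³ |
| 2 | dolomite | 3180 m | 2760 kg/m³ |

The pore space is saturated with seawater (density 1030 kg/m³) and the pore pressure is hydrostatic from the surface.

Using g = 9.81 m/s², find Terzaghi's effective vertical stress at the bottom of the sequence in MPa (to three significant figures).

Overburden (lithostatic) stress σ_v:
coal seam: 1270 kg/m³ × 9.81 m/s² × 80 m = 9.967×10^5 Pa = 0.9967 MPa
dolomite: 2760 kg/m³ × 9.81 m/s² × 3180 m = 8.610×10^7 Pa = 86.10 MPa
Total = 0.9967 + 86.10 = 87.097 MPa
Pore pressure P_p = 1030 kg/m³ × 9.81 m/s² × 3260 m = 3.294×10^7 Pa = 32.94 MPa
Effective stress σ' = σ_v − P_p = 87.10 − 32.94 = 54.157 MPa

54.2 MPa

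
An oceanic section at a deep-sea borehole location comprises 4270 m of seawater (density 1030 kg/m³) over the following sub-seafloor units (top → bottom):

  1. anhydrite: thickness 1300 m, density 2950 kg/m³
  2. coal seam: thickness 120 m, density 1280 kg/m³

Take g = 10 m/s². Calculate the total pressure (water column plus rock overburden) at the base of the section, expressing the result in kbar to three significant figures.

0.839 kbar

seawater: 1030 kg/m³ × 10 m/s² × 4270 m = 4.398×10^7 Pa = 0.4398 kbar
anhydrite: 2950 kg/m³ × 10 m/s² × 1300 m = 3.835×10^7 Pa = 0.3835 kbar
coal seam: 1280 kg/m³ × 10 m/s² × 120 m = 1.536×10^6 Pa = 0.01536 kbar
Total = 0.4398 + 0.3835 + 0.01536 = 0.83867 kbar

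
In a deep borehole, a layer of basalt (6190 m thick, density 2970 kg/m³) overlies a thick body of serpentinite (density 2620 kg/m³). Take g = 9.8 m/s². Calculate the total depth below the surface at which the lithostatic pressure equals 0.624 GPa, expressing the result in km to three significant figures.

Pressure at base of upper layers: 2970×9.8×6190 = 1.802×10^8 Pa = 0.1802 GPa
Remaining pressure to be supplied by serpentinite: 6.240×10^8 − 1.802×10^8 = 4.438×10^8 Pa
Additional depth in serpentinite = 4.438×10^8 Pa / (2620 kg/m³ × 9.8 m/s²) = 17286 m
Total depth = 6190 m + 17286 m = 23476 m
= 23.476 km

23.5 km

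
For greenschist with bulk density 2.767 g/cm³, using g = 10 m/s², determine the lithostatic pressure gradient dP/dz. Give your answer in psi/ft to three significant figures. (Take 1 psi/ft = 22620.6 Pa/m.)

1.22 psi/ft

dP/dz = ρg = 2767 kg/m³ × 10 m/s² = 27670 Pa/m
= 27670 Pa/m × (1 psi/ft / 22621 Pa/m) = 1.2232 psi/ft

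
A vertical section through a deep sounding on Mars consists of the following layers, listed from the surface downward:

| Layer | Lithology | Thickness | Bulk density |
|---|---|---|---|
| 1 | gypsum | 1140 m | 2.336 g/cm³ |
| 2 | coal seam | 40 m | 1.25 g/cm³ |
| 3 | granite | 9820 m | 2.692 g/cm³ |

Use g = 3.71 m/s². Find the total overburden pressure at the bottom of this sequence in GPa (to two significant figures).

gypsum: 2336 kg/m³ × 3.71 m/s² × 1140 m = 9.880×10^6 Pa = 9.880×10^-3 GPa
coal seam: 1250 kg/m³ × 3.71 m/s² × 40 m = 1.855×10^5 Pa = 1.855×10^-4 GPa
granite: 2692 kg/m³ × 3.71 m/s² × 9820 m = 9.808×10^7 Pa = 0.09808 GPa
Total = 9.880×10^-3 + 1.855×10^-4 + 0.09808 = 0.10814 GPa

0.11 GPa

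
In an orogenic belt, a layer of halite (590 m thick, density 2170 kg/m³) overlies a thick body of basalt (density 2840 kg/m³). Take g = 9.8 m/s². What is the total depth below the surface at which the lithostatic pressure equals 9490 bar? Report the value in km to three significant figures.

Pressure at base of upper layers: 2170×9.8×590 = 1.255×10^7 Pa = 125.5 bar
Remaining pressure to be supplied by basalt: 9.490×10^8 − 1.255×10^7 = 9.365×10^8 Pa
Additional depth in basalt = 9.365×10^8 Pa / (2840 kg/m³ × 9.8 m/s²) = 33647 m
Total depth = 590 m + 33647 m = 34237 m
= 34.237 km

34.2 km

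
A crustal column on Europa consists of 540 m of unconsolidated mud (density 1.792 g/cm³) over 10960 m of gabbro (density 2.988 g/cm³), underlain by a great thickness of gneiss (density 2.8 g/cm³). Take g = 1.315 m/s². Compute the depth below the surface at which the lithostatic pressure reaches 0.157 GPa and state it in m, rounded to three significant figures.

Pressure at base of upper layers: 1792×1.315×540 + 2988×1.315×10960 = 4.434×10^7 Pa = 0.04434 GPa
Remaining pressure to be supplied by gneiss: 1.570×10^8 − 4.434×10^7 = 1.127×10^8 Pa
Additional depth in gneiss = 1.127×10^8 Pa / (2800 kg/m³ × 1.315 m/s²) = 30598 m
Total depth = 11500 m + 30598 m = 42098 m

42100 m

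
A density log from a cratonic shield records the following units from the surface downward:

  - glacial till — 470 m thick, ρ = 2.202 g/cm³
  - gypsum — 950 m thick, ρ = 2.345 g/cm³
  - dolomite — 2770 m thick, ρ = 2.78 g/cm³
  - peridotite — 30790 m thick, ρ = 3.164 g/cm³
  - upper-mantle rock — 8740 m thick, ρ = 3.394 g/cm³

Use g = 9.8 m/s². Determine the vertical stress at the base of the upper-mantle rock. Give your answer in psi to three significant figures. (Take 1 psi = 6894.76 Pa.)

196000 psi

glacial till: 2202 kg/m³ × 9.8 m/s² × 470 m = 1.014×10^7 Pa = 1471 psi
gypsum: 2345 kg/m³ × 9.8 m/s² × 950 m = 2.183×10^7 Pa = 3166 psi
dolomite: 2780 kg/m³ × 9.8 m/s² × 2770 m = 7.547×10^7 Pa = 10945 psi
peridotite: 3164 kg/m³ × 9.8 m/s² × 30790 m = 9.547×10^8 Pa = 1.385×10^5 psi
upper-mantle rock: 3394 kg/m³ × 9.8 m/s² × 8740 m = 2.907×10^8 Pa = 42163 psi
Total = 1471 + 3166 + 10945 + 1.385×10^5 + 42163 = 1.9622×10^5 psi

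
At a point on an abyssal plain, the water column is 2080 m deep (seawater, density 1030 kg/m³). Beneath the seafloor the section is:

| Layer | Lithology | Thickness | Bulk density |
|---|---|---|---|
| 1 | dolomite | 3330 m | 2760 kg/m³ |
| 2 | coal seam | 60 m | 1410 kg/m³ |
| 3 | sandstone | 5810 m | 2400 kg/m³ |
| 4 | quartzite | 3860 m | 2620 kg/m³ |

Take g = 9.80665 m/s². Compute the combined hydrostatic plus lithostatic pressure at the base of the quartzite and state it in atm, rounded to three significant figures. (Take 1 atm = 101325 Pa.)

3430 atm

seawater: 1030 kg/m³ × 9.80665 m/s² × 2080 m = 2.101×10^7 Pa = 207.4 atm
dolomite: 2760 kg/m³ × 9.80665 m/s² × 3330 m = 9.013×10^7 Pa = 889.5 atm
coal seam: 1410 kg/m³ × 9.80665 m/s² × 60 m = 8.296×10^5 Pa = 8.188 atm
sandstone: 2400 kg/m³ × 9.80665 m/s² × 5810 m = 1.367×10^8 Pa = 1350 atm
quartzite: 2620 kg/m³ × 9.80665 m/s² × 3860 m = 9.918×10^7 Pa = 978.8 atm
Total = 207.4 + 889.5 + 8.188 + 1350 + 978.8 = 3433.4 atm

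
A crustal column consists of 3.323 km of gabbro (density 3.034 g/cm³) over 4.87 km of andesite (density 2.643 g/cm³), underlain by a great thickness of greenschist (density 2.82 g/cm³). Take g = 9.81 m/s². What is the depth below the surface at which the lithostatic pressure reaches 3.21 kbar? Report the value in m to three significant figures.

11700 m

Pressure at base of upper layers: 3034×9.81×3323 + 2643×9.81×4870 = 2.252×10^8 Pa = 2.252 kbar
Remaining pressure to be supplied by greenschist: 3.210×10^8 − 2.252×10^8 = 9.583×10^7 Pa
Additional depth in greenschist = 9.583×10^7 Pa / (2820 kg/m³ × 9.81 m/s²) = 3463.9 m
Total depth = 8193 m + 3463.9 m = 11657 m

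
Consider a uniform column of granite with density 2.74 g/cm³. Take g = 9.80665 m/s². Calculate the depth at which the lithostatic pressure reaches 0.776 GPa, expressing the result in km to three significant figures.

28.9 km

h = P/(ρg) = 0.776 GPa / (2740 kg/m³ × 9.80665 m/s²) = 7.760×10^8 Pa / 26870 Pa/m = 28880 m
= 28.880 km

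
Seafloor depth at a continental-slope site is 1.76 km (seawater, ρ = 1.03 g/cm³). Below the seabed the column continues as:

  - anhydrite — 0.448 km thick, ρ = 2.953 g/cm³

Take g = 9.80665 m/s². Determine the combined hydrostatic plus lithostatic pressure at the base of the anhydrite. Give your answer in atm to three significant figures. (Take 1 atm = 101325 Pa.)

303 atm

seawater: 1030 kg/m³ × 9.80665 m/s² × 1760 m = 1.778×10^7 Pa = 175.5 atm
anhydrite: 2953 kg/m³ × 9.80665 m/s² × 448 m = 1.297×10^7 Pa = 128.0 atm
Total = 175.5 + 128.0 = 303.49 atm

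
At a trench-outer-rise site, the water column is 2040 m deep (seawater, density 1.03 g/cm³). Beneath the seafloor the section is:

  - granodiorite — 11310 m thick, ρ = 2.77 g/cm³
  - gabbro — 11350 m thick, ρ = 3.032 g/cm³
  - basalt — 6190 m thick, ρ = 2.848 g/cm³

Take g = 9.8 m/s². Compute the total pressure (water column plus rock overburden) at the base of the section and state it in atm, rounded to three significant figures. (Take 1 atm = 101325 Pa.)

seawater: 1030 kg/m³ × 9.8 m/s² × 2040 m = 2.059×10^7 Pa = 203.2 atm
granodiorite: 2770 kg/m³ × 9.8 m/s² × 11310 m = 3.070×10^8 Pa = 3030 atm
gabbro: 3032 kg/m³ × 9.8 m/s² × 11350 m = 3.372×10^8 Pa = 3328 atm
basalt: 2848 kg/m³ × 9.8 m/s² × 6190 m = 1.728×10^8 Pa = 1705 atm
Total = 203.2 + 3030 + 3328 + 1705 = 8266.7 atm

8270 atm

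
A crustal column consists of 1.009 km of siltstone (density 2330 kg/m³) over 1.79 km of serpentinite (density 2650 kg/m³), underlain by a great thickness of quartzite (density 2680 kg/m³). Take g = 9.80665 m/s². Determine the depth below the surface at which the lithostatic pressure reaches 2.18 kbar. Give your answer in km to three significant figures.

Pressure at base of upper layers: 2330×9.80665×1009 + 2650×9.80665×1790 = 6.957×10^7 Pa = 0.6957 kbar
Remaining pressure to be supplied by quartzite: 2.180×10^8 − 6.957×10^7 = 1.484×10^8 Pa
Additional depth in quartzite = 1.484×10^8 Pa / (2680 kg/m³ × 9.80665 m/s²) = 5647.5 m
Total depth = 2799 m + 5647.5 m = 8446.5 m
= 8.4465 km

8.45 km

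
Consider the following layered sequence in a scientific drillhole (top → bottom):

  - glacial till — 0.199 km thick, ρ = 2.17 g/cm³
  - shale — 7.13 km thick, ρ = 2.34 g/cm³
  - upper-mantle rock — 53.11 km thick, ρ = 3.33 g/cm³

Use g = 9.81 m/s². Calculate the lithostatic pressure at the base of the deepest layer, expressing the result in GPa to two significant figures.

1.9 GPa

glacial till: 2170 kg/m³ × 9.81 m/s² × 199 m = 4.236×10^6 Pa = 4.236×10^-3 GPa
shale: 2340 kg/m³ × 9.81 m/s² × 7130 m = 1.637×10^8 Pa = 0.1637 GPa
upper-mantle rock: 3330 kg/m³ × 9.81 m/s² × 53110 m = 1.735×10^9 Pa = 1.735 GPa
Total = 4.236×10^-3 + 0.1637 + 1.735 = 1.9029 GPa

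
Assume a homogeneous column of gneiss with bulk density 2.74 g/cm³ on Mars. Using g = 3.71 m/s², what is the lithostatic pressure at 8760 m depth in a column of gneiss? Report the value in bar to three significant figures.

890 bar

gneiss: 2740 kg/m³ × 3.71 m/s² × 8760 m = 8.905×10^7 Pa = 890.5 bar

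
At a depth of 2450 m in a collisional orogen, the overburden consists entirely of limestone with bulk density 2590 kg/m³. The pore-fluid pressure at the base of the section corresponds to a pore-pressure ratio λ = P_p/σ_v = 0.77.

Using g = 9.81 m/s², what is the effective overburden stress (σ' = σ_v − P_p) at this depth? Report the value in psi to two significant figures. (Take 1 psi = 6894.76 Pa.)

Overburden (lithostatic) stress σ_v:
limestone: 2590 kg/m³ × 9.81 m/s² × 2450 m = 6.225×10^7 Pa = 62.25 MPa
Pore pressure P_p = λ·σ_v = 0.77 × 62.25 MPa = 47.93 MPa
Effective stress σ' = σ_v − P_p = 62.25 − 47.93 = 14.317 MPa = 2076.6 psi

2100 psi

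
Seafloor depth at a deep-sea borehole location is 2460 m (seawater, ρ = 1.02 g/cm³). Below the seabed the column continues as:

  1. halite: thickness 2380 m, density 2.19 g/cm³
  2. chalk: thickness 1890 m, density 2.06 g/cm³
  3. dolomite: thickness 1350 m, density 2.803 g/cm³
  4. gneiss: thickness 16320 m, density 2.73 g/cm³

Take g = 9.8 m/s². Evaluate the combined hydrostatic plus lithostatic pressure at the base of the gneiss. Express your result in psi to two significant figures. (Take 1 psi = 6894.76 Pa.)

85000 psi

seawater: 1020 kg/m³ × 9.8 m/s² × 2460 m = 2.459×10^7 Pa = 3567 psi
halite: 2190 kg/m³ × 9.8 m/s² × 2380 m = 5.108×10^7 Pa = 7408 psi
chalk: 2060 kg/m³ × 9.8 m/s² × 1890 m = 3.816×10^7 Pa = 5534 psi
dolomite: 2803 kg/m³ × 9.8 m/s² × 1350 m = 3.708×10^7 Pa = 5379 psi
gneiss: 2730 kg/m³ × 9.8 m/s² × 16320 m = 4.366×10^8 Pa = 63327 psi
Total = 3567 + 7408 + 5534 + 5379 + 63327 = 85215 psi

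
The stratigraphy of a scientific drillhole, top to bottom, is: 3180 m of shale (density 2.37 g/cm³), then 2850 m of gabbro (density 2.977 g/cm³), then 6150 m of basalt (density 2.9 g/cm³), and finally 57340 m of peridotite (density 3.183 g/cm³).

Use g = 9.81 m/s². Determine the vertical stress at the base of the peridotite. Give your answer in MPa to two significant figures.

shale: 2370 kg/m³ × 9.81 m/s² × 3180 m = 7.393×10^7 Pa = 73.93 MPa
gabbro: 2977 kg/m³ × 9.81 m/s² × 2850 m = 8.323×10^7 Pa = 83.23 MPa
basalt: 2900 kg/m³ × 9.81 m/s² × 6150 m = 1.750×10^8 Pa = 175.0 MPa
peridotite: 3183 kg/m³ × 9.81 m/s² × 57340 m = 1.790×10^9 Pa = 1790 MPa
Total = 73.93 + 83.23 + 175.0 + 1790 = 2122.6 MPa

2100 MPa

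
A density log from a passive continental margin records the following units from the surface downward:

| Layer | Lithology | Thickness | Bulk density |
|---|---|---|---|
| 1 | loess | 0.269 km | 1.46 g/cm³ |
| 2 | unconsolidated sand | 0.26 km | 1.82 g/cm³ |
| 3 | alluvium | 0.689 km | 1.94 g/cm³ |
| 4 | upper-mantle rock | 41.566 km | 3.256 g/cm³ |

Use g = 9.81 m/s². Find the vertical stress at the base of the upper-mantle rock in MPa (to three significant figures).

1350 MPa

loess: 1460 kg/m³ × 9.81 m/s² × 269 m = 3.853×10^6 Pa = 3.853 MPa
unconsolidated sand: 1820 kg/m³ × 9.81 m/s² × 260 m = 4.642×10^6 Pa = 4.642 MPa
alluvium: 1940 kg/m³ × 9.81 m/s² × 689 m = 1.311×10^7 Pa = 13.11 MPa
upper-mantle rock: 3256 kg/m³ × 9.81 m/s² × 41566 m = 1.328×10^9 Pa = 1328 MPa
Total = 3.853 + 4.642 + 13.11 + 1328 = 1349.3 MPa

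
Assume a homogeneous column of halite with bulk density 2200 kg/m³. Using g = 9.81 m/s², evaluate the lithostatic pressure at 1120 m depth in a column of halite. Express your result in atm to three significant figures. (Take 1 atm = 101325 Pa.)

halite: 2200 kg/m³ × 9.81 m/s² × 1120 m = 2.417×10^7 Pa = 238.6 atm

239 atm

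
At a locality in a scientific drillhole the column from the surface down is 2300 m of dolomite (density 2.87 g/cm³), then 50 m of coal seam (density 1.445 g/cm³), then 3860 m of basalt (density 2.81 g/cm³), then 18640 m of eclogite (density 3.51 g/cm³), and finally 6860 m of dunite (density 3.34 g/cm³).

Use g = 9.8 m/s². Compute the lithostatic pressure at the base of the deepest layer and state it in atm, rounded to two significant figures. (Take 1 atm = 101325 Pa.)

10000 atm

dolomite: 2870 kg/m³ × 9.8 m/s² × 2300 m = 6.469×10^7 Pa = 638.4 atm
coal seam: 1445 kg/m³ × 9.8 m/s² × 50 m = 7.081×10^5 Pa = 6.988 atm
basalt: 2810 kg/m³ × 9.8 m/s² × 3860 m = 1.063×10^8 Pa = 1049 atm
eclogite: 3510 kg/m³ × 9.8 m/s² × 18640 m = 6.412×10^8 Pa = 6328 atm
dunite: 3340 kg/m³ × 9.8 m/s² × 6860 m = 2.245×10^8 Pa = 2216 atm
Total = 638.4 + 6.988 + 1049 + 6328 + 2216 = 10238 atm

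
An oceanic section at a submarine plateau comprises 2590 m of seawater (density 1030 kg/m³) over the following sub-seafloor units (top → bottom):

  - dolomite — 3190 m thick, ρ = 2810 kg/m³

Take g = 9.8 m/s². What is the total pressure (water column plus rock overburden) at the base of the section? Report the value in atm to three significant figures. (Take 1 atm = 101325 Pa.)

1120 atm

seawater: 1030 kg/m³ × 9.8 m/s² × 2590 m = 2.614×10^7 Pa = 258.0 atm
dolomite: 2810 kg/m³ × 9.8 m/s² × 3190 m = 8.785×10^7 Pa = 867.0 atm
Total = 258.0 + 867.0 = 1125.0 atm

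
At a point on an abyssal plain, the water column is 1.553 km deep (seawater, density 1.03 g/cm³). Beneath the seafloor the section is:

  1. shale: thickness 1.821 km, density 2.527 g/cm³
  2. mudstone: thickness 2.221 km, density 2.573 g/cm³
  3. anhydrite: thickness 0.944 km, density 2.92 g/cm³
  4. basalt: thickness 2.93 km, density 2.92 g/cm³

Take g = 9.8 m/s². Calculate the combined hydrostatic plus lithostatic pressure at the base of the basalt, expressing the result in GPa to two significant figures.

seawater: 1030 kg/m³ × 9.8 m/s² × 1553 m = 1.568×10^7 Pa = 0.01568 GPa
shale: 2527 kg/m³ × 9.8 m/s² × 1821 m = 4.510×10^7 Pa = 0.04510 GPa
mudstone: 2573 kg/m³ × 9.8 m/s² × 2221 m = 5.600×10^7 Pa = 0.05600 GPa
anhydrite: 2920 kg/m³ × 9.8 m/s² × 944 m = 2.701×10^7 Pa = 0.02701 GPa
basalt: 2920 kg/m³ × 9.8 m/s² × 2930 m = 8.384×10^7 Pa = 0.08384 GPa
Total = 0.01568 + 0.04510 + 0.05600 + 0.02701 + 0.08384 = 0.22763 GPa

0.23 GPa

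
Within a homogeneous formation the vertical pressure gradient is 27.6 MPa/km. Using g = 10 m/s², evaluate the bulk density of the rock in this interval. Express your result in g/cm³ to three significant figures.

ρ = (dP/dz)/g = 27.6 MPa/km / 10 m/s² = 27600 Pa/m / 10 m/s² = 2760.0 kg/m³
= 2.760 g/cm³

2.76 g/cm³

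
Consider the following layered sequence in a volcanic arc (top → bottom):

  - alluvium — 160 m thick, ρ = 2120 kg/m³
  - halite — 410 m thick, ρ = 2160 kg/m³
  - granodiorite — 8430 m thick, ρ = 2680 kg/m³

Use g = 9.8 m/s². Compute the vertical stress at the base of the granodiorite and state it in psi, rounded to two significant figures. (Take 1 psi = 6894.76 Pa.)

34000 psi

alluvium: 2120 kg/m³ × 9.8 m/s² × 160 m = 3.324×10^6 Pa = 482.1 psi
halite: 2160 kg/m³ × 9.8 m/s² × 410 m = 8.679×10^6 Pa = 1259 psi
granodiorite: 2680 kg/m³ × 9.8 m/s² × 8430 m = 2.214×10^8 Pa = 32112 psi
Total = 482.1 + 1259 + 32112 = 33853 psi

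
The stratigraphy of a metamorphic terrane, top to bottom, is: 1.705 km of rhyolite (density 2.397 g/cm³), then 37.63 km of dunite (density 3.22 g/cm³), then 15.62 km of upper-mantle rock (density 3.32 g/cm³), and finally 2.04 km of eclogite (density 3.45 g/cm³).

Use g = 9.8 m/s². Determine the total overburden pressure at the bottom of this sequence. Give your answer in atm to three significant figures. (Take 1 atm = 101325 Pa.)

17800 atm

rhyolite: 2397 kg/m³ × 9.8 m/s² × 1705 m = 4.005×10^7 Pa = 395.3 atm
dunite: 3220 kg/m³ × 9.8 m/s² × 37630 m = 1.187×10^9 Pa = 11719 atm
upper-mantle rock: 3320 kg/m³ × 9.8 m/s² × 15620 m = 5.082×10^8 Pa = 5016 atm
eclogite: 3450 kg/m³ × 9.8 m/s² × 2040 m = 6.897×10^7 Pa = 680.7 atm
Total = 395.3 + 11719 + 5016 + 680.7 = 17811 atm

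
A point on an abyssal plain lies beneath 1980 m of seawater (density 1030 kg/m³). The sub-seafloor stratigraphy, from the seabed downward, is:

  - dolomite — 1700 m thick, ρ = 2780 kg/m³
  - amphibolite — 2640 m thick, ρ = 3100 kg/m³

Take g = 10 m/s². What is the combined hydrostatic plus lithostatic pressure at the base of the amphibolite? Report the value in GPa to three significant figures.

seawater: 1030 kg/m³ × 10 m/s² × 1980 m = 2.039×10^7 Pa = 0.02039 GPa
dolomite: 2780 kg/m³ × 10 m/s² × 1700 m = 4.726×10^7 Pa = 0.04726 GPa
amphibolite: 3100 kg/m³ × 10 m/s² × 2640 m = 8.184×10^7 Pa = 0.08184 GPa
Total = 0.02039 + 0.04726 + 0.08184 = 0.14949 GPa

0.149 GPa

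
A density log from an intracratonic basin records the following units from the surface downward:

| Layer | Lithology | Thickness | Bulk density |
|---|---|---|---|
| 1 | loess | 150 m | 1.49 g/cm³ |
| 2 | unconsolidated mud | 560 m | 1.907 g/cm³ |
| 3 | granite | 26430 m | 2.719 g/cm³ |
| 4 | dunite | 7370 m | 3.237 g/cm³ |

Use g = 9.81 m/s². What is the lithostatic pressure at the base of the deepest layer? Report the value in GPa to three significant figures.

0.952 GPa

loess: 1490 kg/m³ × 9.81 m/s² × 150 m = 2.193×10^6 Pa = 2.193×10^-3 GPa
unconsolidated mud: 1907 kg/m³ × 9.81 m/s² × 560 m = 1.048×10^7 Pa = 0.01048 GPa
granite: 2719 kg/m³ × 9.81 m/s² × 26430 m = 7.050×10^8 Pa = 0.7050 GPa
dunite: 3237 kg/m³ × 9.81 m/s² × 7370 m = 2.340×10^8 Pa = 0.2340 GPa
Total = 2.193×10^-3 + 0.01048 + 0.7050 + 0.2340 = 0.95168 GPa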